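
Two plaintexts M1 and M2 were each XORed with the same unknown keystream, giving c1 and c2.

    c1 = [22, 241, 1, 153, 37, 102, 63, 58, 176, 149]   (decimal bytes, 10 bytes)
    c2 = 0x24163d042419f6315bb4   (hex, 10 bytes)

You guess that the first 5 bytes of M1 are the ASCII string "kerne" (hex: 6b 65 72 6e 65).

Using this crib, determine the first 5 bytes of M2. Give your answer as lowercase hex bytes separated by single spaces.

59 82 4e f3 64

First, c1 ⊕ c2 = (M1 ⊕ K) ⊕ (M2 ⊕ K) = M1 ⊕ M2, so the key drops out. Then M2 = (M1 ⊕ M2) ⊕ M1 over the first 5 bytes.
byte 0: (16 xor 24) xor 6b = 32 xor 6b = 59
byte 1: (f1 xor 16) xor 65 = e7 xor 65 = 82
byte 2: (01 xor 3d) xor 72 = 3c xor 72 = 4e
byte 3: (99 xor 04) xor 6e = 9d xor 6e = f3
byte 4: (25 xor 24) xor 65 = 01 xor 65 = 64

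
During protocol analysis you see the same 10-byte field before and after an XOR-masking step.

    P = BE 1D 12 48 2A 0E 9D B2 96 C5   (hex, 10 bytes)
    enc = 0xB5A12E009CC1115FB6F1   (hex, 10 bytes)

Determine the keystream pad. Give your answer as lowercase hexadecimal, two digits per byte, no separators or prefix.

Since enc = P ⊕ pad, XORing both sides with P gives pad = P ⊕ enc.
byte 0: 190 ^ 181 =  11
byte 1:  29 ^ 161 = 188
byte 2:  18 ^  46 =  60
byte 3:  72 ^   0 =  72
byte 4:  42 ^ 156 = 182
byte 5:  14 ^ 193 = 207
byte 6: 157 ^  17 = 140
byte 7: 178 ^  95 = 237
byte 8: 150 ^ 182 =  32
byte 9: 197 ^ 241 =  52

0bbc3c48b6cf8ced2034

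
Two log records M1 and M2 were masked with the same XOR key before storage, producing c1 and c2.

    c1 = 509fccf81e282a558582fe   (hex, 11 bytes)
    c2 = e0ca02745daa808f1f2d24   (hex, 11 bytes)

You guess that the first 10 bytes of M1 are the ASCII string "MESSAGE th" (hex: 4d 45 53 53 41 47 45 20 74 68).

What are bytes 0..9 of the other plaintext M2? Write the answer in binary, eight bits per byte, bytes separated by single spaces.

First, c1 ⊕ c2 = (M1 ⊕ K) ⊕ (M2 ⊕ K) = M1 ⊕ M2, so the key drops out. Then M2 = (M1 ⊕ M2) ⊕ M1 over the first 10 bytes.
byte 0: (50 ^ e0) ^ 4d = b0 ^ 4d = fd
byte 1: (9f ^ ca) ^ 45 = 55 ^ 45 = 10
byte 2: (cc ^ 02) ^ 53 = ce ^ 53 = 9d
byte 3: (f8 ^ 74) ^ 53 = 8c ^ 53 = df
byte 4: (1e ^ 5d) ^ 41 = 43 ^ 41 = 02
byte 5: (28 ^ aa) ^ 47 = 82 ^ 47 = c5
byte 6: (2a ^ 80) ^ 45 = aa ^ 45 = ef
byte 7: (55 ^ 8f) ^ 20 = da ^ 20 = fa
byte 8: (85 ^ 1f) ^ 74 = 9a ^ 74 = ee
byte 9: (82 ^ 2d) ^ 68 = af ^ 68 = c7

11111101 00010000 10011101 11011111 00000010 11000101 11101111 11111010 11101110 11000111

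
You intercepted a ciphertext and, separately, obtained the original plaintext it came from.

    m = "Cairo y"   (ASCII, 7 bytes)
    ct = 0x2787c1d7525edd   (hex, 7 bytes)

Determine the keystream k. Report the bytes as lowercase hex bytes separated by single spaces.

Since ct = m ⊕ k, XORing both sides with m gives k = m ⊕ ct.
byte 0: 43 xor 27 = 64
byte 1: 61 xor 87 = e6
byte 2: 69 xor c1 = a8
byte 3: 72 xor d7 = a5
byte 4: 6f xor 52 = 3d
byte 5: 20 xor 5e = 7e
byte 6: 79 xor dd = a4

64 e6 a8 a5 3d 7e a4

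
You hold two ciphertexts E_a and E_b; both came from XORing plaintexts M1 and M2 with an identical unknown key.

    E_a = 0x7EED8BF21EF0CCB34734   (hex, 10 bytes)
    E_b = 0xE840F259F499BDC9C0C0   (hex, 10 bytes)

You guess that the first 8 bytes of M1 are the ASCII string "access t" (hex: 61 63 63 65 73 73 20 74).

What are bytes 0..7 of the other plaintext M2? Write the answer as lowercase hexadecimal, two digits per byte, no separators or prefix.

First, E_a ⊕ E_b = (M1 ⊕ K) ⊕ (M2 ⊕ K) = M1 ⊕ M2, so the key drops out. Then M2 = (M1 ⊕ M2) ⊕ M1 over the first 8 bytes.
byte 0: (7e xor e8) xor 61 = 96 xor 61 = f7
byte 1: (ed xor 40) xor 63 = ad xor 63 = ce
byte 2: (8b xor f2) xor 63 = 79 xor 63 = 1a
byte 3: (f2 xor 59) xor 65 = ab xor 65 = ce
byte 4: (1e xor f4) xor 73 = ea xor 73 = 99
byte 5: (f0 xor 99) xor 73 = 69 xor 73 = 1a
byte 6: (cc xor bd) xor 20 = 71 xor 20 = 51
byte 7: (b3 xor c9) xor 74 = 7a xor 74 = 0e

f7ce1ace991a510e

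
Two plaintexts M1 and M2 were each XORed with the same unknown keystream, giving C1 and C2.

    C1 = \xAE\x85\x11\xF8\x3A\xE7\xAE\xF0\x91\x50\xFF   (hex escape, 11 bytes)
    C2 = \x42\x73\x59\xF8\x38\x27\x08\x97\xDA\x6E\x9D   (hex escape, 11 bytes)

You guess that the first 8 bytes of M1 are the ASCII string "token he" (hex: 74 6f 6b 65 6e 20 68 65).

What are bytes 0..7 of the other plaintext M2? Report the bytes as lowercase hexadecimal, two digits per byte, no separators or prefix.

First, C1 ⊕ C2 = (M1 ⊕ K) ⊕ (M2 ⊕ K) = M1 ⊕ M2, so the key drops out. Then M2 = (M1 ⊕ M2) ⊕ M1 over the first 8 bytes.
byte 0: (ae ⊕ 42) ⊕ 74 = ec ⊕ 74 = 98
byte 1: (85 ⊕ 73) ⊕ 6f = f6 ⊕ 6f = 99
byte 2: (11 ⊕ 59) ⊕ 6b = 48 ⊕ 6b = 23
byte 3: (f8 ⊕ f8) ⊕ 65 = 00 ⊕ 65 = 65
byte 4: (3a ⊕ 38) ⊕ 6e = 02 ⊕ 6e = 6c
byte 5: (e7 ⊕ 27) ⊕ 20 = c0 ⊕ 20 = e0
byte 6: (ae ⊕ 08) ⊕ 68 = a6 ⊕ 68 = ce
byte 7: (f0 ⊕ 97) ⊕ 65 = 67 ⊕ 65 = 02

989923656ce0ce02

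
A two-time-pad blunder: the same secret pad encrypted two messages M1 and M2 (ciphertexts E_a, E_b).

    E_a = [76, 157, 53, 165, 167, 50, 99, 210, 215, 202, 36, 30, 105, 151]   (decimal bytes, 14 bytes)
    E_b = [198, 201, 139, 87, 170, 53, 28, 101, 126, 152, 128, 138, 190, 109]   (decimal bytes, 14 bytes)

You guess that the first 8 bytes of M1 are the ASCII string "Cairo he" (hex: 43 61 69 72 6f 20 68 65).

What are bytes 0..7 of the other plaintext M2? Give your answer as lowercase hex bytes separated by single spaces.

First, E_a ⊕ E_b = (M1 ⊕ K) ⊕ (M2 ⊕ K) = M1 ⊕ M2, so the key drops out. Then M2 = (M1 ⊕ M2) ⊕ M1 over the first 8 bytes.
byte 0: (4c ⊕ c6) ⊕ 43 = 8a ⊕ 43 = c9
byte 1: (9d ⊕ c9) ⊕ 61 = 54 ⊕ 61 = 35
byte 2: (35 ⊕ 8b) ⊕ 69 = be ⊕ 69 = d7
byte 3: (a5 ⊕ 57) ⊕ 72 = f2 ⊕ 72 = 80
byte 4: (a7 ⊕ aa) ⊕ 6f = 0d ⊕ 6f = 62
byte 5: (32 ⊕ 35) ⊕ 20 = 07 ⊕ 20 = 27
byte 6: (63 ⊕ 1c) ⊕ 68 = 7f ⊕ 68 = 17
byte 7: (d2 ⊕ 65) ⊕ 65 = b7 ⊕ 65 = d2

c9 35 d7 80 62 27 17 d2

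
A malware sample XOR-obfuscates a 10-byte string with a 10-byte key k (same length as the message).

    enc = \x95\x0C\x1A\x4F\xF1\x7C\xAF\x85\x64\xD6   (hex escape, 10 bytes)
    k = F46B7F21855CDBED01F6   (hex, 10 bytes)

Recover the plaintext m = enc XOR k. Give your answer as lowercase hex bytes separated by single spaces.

61 67 65 6e 74 20 74 68 65 20

XOR is its own inverse, so applying the key byte-wise gives the result directly.
149 XOR 244 =  97
 12 XOR 107 = 103
 26 XOR 127 = 101
 79 XOR  33 = 110
241 XOR 133 = 116
124 XOR  92 =  32
175 XOR 219 = 116
133 XOR 237 = 104
100 XOR   1 = 101
214 XOR 246 =  32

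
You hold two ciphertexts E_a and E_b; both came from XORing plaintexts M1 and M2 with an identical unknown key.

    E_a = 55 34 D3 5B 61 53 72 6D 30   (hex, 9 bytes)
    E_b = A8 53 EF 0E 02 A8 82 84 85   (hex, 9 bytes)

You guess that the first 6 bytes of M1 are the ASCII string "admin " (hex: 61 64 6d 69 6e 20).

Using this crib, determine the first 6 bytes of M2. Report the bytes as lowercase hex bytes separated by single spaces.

First, E_a ⊕ E_b = (M1 ⊕ K) ⊕ (M2 ⊕ K) = M1 ⊕ M2, so the key drops out. Then M2 = (M1 ⊕ M2) ⊕ M1 over the first 6 bytes.
byte 0: (55 ⊕ a8) ⊕ 61 = fd ⊕ 61 = 9c
byte 1: (34 ⊕ 53) ⊕ 64 = 67 ⊕ 64 = 03
byte 2: (d3 ⊕ ef) ⊕ 6d = 3c ⊕ 6d = 51
byte 3: (5b ⊕ 0e) ⊕ 69 = 55 ⊕ 69 = 3c
byte 4: (61 ⊕ 02) ⊕ 6e = 63 ⊕ 6e = 0d
byte 5: (53 ⊕ a8) ⊕ 20 = fb ⊕ 20 = db

9c 03 51 3c 0d db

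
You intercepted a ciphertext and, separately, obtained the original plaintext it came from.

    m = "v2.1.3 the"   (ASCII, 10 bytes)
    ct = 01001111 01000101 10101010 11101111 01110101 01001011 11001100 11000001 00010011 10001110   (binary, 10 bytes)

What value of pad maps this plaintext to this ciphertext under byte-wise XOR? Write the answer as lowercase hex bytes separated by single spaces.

39 77 84 de 5b 78 ec b5 7b eb

Since ct = m ⊕ pad, XORing both sides with m gives pad = m ⊕ ct.
76 XOR 4f = 39
32 XOR 45 = 77
2e XOR aa = 84
31 XOR ef = de
2e XOR 75 = 5b
33 XOR 4b = 78
20 XOR cc = ec
74 XOR c1 = b5
68 XOR 13 = 7b
65 XOR 8e = eb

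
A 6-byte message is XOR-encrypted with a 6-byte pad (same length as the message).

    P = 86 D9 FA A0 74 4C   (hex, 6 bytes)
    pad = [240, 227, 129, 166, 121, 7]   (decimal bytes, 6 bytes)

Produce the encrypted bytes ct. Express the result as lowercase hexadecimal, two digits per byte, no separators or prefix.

763a7b060d4b

byte 0: 86 ^ f0 = 76
byte 1: d9 ^ e3 = 3a
byte 2: fa ^ 81 = 7b
byte 3: a0 ^ a6 = 06
byte 4: 74 ^ 79 = 0d
byte 5: 4c ^ 07 = 4b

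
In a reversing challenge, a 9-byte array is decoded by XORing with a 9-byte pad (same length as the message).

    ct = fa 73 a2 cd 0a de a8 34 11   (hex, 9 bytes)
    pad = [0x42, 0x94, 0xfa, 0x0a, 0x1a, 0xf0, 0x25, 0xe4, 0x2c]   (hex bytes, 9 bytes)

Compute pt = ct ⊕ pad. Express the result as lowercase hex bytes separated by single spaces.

fa ^ 42 = b8
73 ^ 94 = e7
a2 ^ fa = 58
cd ^ 0a = c7
0a ^ 1a = 10
de ^ f0 = 2e
a8 ^ 25 = 8d
34 ^ e4 = d0
11 ^ 2c = 3d

b8 e7 58 c7 10 2e 8d d0 3d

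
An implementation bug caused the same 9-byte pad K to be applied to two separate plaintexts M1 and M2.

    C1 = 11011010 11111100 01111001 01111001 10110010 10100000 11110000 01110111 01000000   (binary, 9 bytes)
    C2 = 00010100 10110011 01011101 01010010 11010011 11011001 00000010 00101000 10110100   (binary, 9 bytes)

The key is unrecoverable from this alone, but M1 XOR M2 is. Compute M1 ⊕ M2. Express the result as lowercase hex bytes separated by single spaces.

ce 4f 24 2b 61 79 f2 5f f4

C1 ⊕ C2 = (M1 ⊕ K) ⊕ (M2 ⊕ K) = M1 ⊕ M2 — the shared key cancels under XOR.
byte 0: da ⊕ 14 = ce
byte 1: fc ⊕ b3 = 4f
byte 2: 79 ⊕ 5d = 24
byte 3: 79 ⊕ 52 = 2b
byte 4: b2 ⊕ d3 = 61
byte 5: a0 ⊕ d9 = 79
byte 6: f0 ⊕ 02 = f2
byte 7: 77 ⊕ 28 = 5f
byte 8: 40 ⊕ b4 = f4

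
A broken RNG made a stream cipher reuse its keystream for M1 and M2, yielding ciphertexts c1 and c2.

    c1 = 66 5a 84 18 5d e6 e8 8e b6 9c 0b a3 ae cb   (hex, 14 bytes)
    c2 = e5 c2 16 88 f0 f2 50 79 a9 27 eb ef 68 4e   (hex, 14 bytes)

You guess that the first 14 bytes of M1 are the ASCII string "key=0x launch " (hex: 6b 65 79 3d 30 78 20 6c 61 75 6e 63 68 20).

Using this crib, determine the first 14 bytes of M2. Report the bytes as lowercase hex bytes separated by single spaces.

First, c1 ⊕ c2 = (M1 ⊕ K) ⊕ (M2 ⊕ K) = M1 ⊕ M2, so the key drops out. Then M2 = (M1 ⊕ M2) ⊕ M1 over the first 14 bytes.
byte 0: (66 ^ e5) ^ 6b = 83 ^ 6b = e8
byte 1: (5a ^ c2) ^ 65 = 98 ^ 65 = fd
byte 2: (84 ^ 16) ^ 79 = 92 ^ 79 = eb
byte 3: (18 ^ 88) ^ 3d = 90 ^ 3d = ad
byte 4: (5d ^ f0) ^ 30 = ad ^ 30 = 9d
byte 5: (e6 ^ f2) ^ 78 = 14 ^ 78 = 6c
byte 6: (e8 ^ 50) ^ 20 = b8 ^ 20 = 98
byte 7: (8e ^ 79) ^ 6c = f7 ^ 6c = 9b
byte 8: (b6 ^ a9) ^ 61 = 1f ^ 61 = 7e
byte 9: (9c ^ 27) ^ 75 = bb ^ 75 = ce
byte 10: (0b ^ eb) ^ 6e = e0 ^ 6e = 8e
byte 11: (a3 ^ ef) ^ 63 = 4c ^ 63 = 2f
byte 12: (ae ^ 68) ^ 68 = c6 ^ 68 = ae
byte 13: (cb ^ 4e) ^ 20 = 85 ^ 20 = a5

e8 fd eb ad 9d 6c 98 9b 7e ce 8e 2f ae a5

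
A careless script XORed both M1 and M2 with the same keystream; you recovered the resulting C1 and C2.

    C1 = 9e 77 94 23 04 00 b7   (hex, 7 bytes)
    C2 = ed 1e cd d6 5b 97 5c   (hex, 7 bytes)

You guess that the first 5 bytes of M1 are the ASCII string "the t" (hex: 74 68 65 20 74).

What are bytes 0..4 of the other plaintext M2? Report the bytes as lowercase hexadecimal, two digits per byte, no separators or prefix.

First, C1 ⊕ C2 = (M1 ⊕ K) ⊕ (M2 ⊕ K) = M1 ⊕ M2, so the key drops out. Then M2 = (M1 ⊕ M2) ⊕ M1 over the first 5 bytes.
byte 0: (9e ⊕ ed) ⊕ 74 = 73 ⊕ 74 = 07
byte 1: (77 ⊕ 1e) ⊕ 68 = 69 ⊕ 68 = 01
byte 2: (94 ⊕ cd) ⊕ 65 = 59 ⊕ 65 = 3c
byte 3: (23 ⊕ d6) ⊕ 20 = f5 ⊕ 20 = d5
byte 4: (04 ⊕ 5b) ⊕ 74 = 5f ⊕ 74 = 2b

07013cd52b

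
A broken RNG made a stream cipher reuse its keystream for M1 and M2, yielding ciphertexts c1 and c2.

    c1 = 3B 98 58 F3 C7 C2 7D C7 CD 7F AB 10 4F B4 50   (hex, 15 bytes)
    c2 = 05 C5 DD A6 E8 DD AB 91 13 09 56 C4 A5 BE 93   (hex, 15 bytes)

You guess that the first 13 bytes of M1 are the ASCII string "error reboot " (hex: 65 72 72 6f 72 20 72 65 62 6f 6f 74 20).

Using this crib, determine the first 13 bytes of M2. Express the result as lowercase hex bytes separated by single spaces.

First, c1 ⊕ c2 = (M1 ⊕ K) ⊕ (M2 ⊕ K) = M1 ⊕ M2, so the key drops out. Then M2 = (M1 ⊕ M2) ⊕ M1 over the first 13 bytes.
byte 0: (3b xor 05) xor 65 = 3e xor 65 = 5b
byte 1: (98 xor c5) xor 72 = 5d xor 72 = 2f
byte 2: (58 xor dd) xor 72 = 85 xor 72 = f7
byte 3: (f3 xor a6) xor 6f = 55 xor 6f = 3a
byte 4: (c7 xor e8) xor 72 = 2f xor 72 = 5d
byte 5: (c2 xor dd) xor 20 = 1f xor 20 = 3f
byte 6: (7d xor ab) xor 72 = d6 xor 72 = a4
byte 7: (c7 xor 91) xor 65 = 56 xor 65 = 33
byte 8: (cd xor 13) xor 62 = de xor 62 = bc
byte 9: (7f xor 09) xor 6f = 76 xor 6f = 19
byte 10: (ab xor 56) xor 6f = fd xor 6f = 92
byte 11: (10 xor c4) xor 74 = d4 xor 74 = a0
byte 12: (4f xor a5) xor 20 = ea xor 20 = ca

5b 2f f7 3a 5d 3f a4 33 bc 19 92 a0 ca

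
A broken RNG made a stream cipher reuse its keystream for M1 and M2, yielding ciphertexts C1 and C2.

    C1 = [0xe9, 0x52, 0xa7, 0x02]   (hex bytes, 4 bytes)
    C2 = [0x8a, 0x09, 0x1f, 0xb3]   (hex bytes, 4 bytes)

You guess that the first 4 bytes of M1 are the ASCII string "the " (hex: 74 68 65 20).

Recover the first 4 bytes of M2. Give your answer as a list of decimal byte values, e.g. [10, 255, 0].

First, C1 ⊕ C2 = (M1 ⊕ K) ⊕ (M2 ⊕ K) = M1 ⊕ M2, so the key drops out. Then M2 = (M1 ⊕ M2) ⊕ M1 over the first 4 bytes.
byte 0: (e9 xor 8a) xor 74 = 63 xor 74 = 17
byte 1: (52 xor 09) xor 68 = 5b xor 68 = 33
byte 2: (a7 xor 1f) xor 65 = b8 xor 65 = dd
byte 3: (02 xor b3) xor 20 = b1 xor 20 = 91

[23, 51, 221, 145]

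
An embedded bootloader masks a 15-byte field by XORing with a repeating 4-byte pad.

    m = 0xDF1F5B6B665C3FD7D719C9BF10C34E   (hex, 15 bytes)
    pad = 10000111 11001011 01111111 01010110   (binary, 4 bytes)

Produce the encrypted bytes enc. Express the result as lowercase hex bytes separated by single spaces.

The 4-byte key repeats, so the effective keystream is 87 cb 7f 56 87 cb 7f 56 87 cb 7f 56 87 cb 7f.
byte 0: df XOR 87 = 58
byte 1: 1f XOR cb = d4
byte 2: 5b XOR 7f = 24
byte 3: 6b XOR 56 = 3d
byte 4: 66 XOR 87 = e1
byte 5: 5c XOR cb = 97
byte 6: 3f XOR 7f = 40
byte 7: d7 XOR 56 = 81
byte 8: d7 XOR 87 = 50
byte 9: 19 XOR cb = d2
byte 10: c9 XOR 7f = b6
byte 11: bf XOR 56 = e9
byte 12: 10 XOR 87 = 97
byte 13: c3 XOR cb = 08
byte 14: 4e XOR 7f = 31

58 d4 24 3d e1 97 40 81 50 d2 b6 e9 97 08 31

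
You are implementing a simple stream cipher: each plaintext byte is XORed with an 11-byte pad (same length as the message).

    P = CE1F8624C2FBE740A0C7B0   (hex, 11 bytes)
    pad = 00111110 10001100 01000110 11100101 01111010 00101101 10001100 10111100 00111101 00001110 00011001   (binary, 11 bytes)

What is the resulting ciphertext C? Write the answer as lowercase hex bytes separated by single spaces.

XOR is its own inverse, so applying the key byte-wise gives the result directly.
206 ^  62 = 240
 31 ^ 140 = 147
134 ^  70 = 192
 36 ^ 229 = 193
194 ^ 122 = 184
251 ^  45 = 214
231 ^ 140 = 107
 64 ^ 188 = 252
160 ^  61 = 157
199 ^  14 = 201
176 ^  25 = 169

f0 93 c0 c1 b8 d6 6b fc 9d c9 a9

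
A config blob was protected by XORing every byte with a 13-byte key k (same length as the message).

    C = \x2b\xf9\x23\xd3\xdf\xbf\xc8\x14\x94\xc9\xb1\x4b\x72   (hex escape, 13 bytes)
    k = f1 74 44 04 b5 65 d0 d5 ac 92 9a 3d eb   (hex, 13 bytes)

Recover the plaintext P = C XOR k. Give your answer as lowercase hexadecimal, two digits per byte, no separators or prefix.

XOR is its own inverse, so applying the key byte-wise gives the result directly.
 43 XOR 241 = 218
249 XOR 116 = 141
 35 XOR  68 = 103
211 XOR   4 = 215
223 XOR 181 = 106
191 XOR 101 = 218
200 XOR 208 =  24
 20 XOR 213 = 193
148 XOR 172 =  56
201 XOR 146 =  91
177 XOR 154 =  43
 75 XOR  61 = 118
114 XOR 235 = 153

da8d67d76ada18c1385b2b7699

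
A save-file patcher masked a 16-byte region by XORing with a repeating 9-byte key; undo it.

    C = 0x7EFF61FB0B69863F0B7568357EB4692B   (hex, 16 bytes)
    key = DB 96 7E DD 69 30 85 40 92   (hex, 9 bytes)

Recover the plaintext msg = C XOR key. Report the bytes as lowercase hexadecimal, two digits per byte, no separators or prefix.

a5691f266259037f99aefe4ba3dd59ae

The 9-byte key repeats, so the effective keystream is db 96 7e dd 69 30 85 40 92 db 96 7e dd 69 30 85.
byte 0: 7e xor db = a5
byte 1: ff xor 96 = 69
byte 2: 61 xor 7e = 1f
byte 3: fb xor dd = 26
byte 4: 0b xor 69 = 62
byte 5: 69 xor 30 = 59
byte 6: 86 xor 85 = 03
byte 7: 3f xor 40 = 7f
byte 8: 0b xor 92 = 99
byte 9: 75 xor db = ae
byte 10: 68 xor 96 = fe
byte 11: 35 xor 7e = 4b
byte 12: 7e xor dd = a3
byte 13: b4 xor 69 = dd
byte 14: 69 xor 30 = 59
byte 15: 2b xor 85 = ae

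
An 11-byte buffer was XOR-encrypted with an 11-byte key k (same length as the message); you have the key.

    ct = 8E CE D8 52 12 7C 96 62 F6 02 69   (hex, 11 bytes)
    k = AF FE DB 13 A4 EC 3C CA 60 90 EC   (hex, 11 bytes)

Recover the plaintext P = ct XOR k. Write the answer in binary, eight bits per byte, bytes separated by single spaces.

00100001 00110000 00000011 01000001 10110110 10010000 10101010 10101000 10010110 10010010 10000101

XOR is its own inverse, so applying the key byte-wise gives the result directly.
142 xor 175 =  33
206 xor 254 =  48
216 xor 219 =   3
 82 xor  19 =  65
 18 xor 164 = 182
124 xor 236 = 144
150 xor  60 = 170
 98 xor 202 = 168
246 xor  96 = 150
  2 xor 144 = 146
105 xor 236 = 133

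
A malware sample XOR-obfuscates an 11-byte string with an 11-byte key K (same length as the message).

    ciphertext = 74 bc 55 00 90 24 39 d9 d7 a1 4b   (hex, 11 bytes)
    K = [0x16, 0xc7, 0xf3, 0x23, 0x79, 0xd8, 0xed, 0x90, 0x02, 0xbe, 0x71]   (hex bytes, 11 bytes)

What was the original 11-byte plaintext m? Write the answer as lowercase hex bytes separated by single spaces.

116 ⊕  22 =  98
188 ⊕ 199 = 123
 85 ⊕ 243 = 166
  0 ⊕  35 =  35
144 ⊕ 121 = 233
 36 ⊕ 216 = 252
 57 ⊕ 237 = 212
217 ⊕ 144 =  73
215 ⊕   2 = 213
161 ⊕ 190 =  31
 75 ⊕ 113 =  58

62 7b a6 23 e9 fc d4 49 d5 1f 3a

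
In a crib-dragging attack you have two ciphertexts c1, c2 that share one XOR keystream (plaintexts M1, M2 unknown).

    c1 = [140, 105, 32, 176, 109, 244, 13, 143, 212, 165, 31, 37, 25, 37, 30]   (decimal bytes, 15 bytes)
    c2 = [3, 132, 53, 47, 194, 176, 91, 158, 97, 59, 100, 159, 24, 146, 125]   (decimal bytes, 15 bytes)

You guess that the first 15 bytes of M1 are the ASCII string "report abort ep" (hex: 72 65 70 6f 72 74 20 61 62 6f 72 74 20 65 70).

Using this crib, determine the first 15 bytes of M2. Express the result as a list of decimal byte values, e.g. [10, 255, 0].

[253, 136, 101, 240, 221, 48, 118, 112, 215, 241, 9, 206, 33, 210, 19]

First, c1 ⊕ c2 = (M1 ⊕ K) ⊕ (M2 ⊕ K) = M1 ⊕ M2, so the key drops out. Then M2 = (M1 ⊕ M2) ⊕ M1 over the first 15 bytes.
byte 0: (8c ^ 03) ^ 72 = 8f ^ 72 = fd
byte 1: (69 ^ 84) ^ 65 = ed ^ 65 = 88
byte 2: (20 ^ 35) ^ 70 = 15 ^ 70 = 65
byte 3: (b0 ^ 2f) ^ 6f = 9f ^ 6f = f0
byte 4: (6d ^ c2) ^ 72 = af ^ 72 = dd
byte 5: (f4 ^ b0) ^ 74 = 44 ^ 74 = 30
byte 6: (0d ^ 5b) ^ 20 = 56 ^ 20 = 76
byte 7: (8f ^ 9e) ^ 61 = 11 ^ 61 = 70
byte 8: (d4 ^ 61) ^ 62 = b5 ^ 62 = d7
byte 9: (a5 ^ 3b) ^ 6f = 9e ^ 6f = f1
byte 10: (1f ^ 64) ^ 72 = 7b ^ 72 = 09
byte 11: (25 ^ 9f) ^ 74 = ba ^ 74 = ce
byte 12: (19 ^ 18) ^ 20 = 01 ^ 20 = 21
byte 13: (25 ^ 92) ^ 65 = b7 ^ 65 = d2
byte 14: (1e ^ 7d) ^ 70 = 63 ^ 70 = 13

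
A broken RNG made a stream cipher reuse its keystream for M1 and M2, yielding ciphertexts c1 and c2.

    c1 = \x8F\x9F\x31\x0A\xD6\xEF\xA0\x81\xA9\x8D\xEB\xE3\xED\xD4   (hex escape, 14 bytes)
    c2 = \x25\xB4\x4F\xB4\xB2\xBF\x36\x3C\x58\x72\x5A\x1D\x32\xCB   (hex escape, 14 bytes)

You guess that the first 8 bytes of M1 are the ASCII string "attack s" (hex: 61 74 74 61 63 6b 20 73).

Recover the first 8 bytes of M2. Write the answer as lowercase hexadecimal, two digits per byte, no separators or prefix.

First, c1 ⊕ c2 = (M1 ⊕ K) ⊕ (M2 ⊕ K) = M1 ⊕ M2, so the key drops out. Then M2 = (M1 ⊕ M2) ⊕ M1 over the first 8 bytes.
byte 0: (8f XOR 25) XOR 61 = aa XOR 61 = cb
byte 1: (9f XOR b4) XOR 74 = 2b XOR 74 = 5f
byte 2: (31 XOR 4f) XOR 74 = 7e XOR 74 = 0a
byte 3: (0a XOR b4) XOR 61 = be XOR 61 = df
byte 4: (d6 XOR b2) XOR 63 = 64 XOR 63 = 07
byte 5: (ef XOR bf) XOR 6b = 50 XOR 6b = 3b
byte 6: (a0 XOR 36) XOR 20 = 96 XOR 20 = b6
byte 7: (81 XOR 3c) XOR 73 = bd XOR 73 = ce

cb5f0adf073bb6ce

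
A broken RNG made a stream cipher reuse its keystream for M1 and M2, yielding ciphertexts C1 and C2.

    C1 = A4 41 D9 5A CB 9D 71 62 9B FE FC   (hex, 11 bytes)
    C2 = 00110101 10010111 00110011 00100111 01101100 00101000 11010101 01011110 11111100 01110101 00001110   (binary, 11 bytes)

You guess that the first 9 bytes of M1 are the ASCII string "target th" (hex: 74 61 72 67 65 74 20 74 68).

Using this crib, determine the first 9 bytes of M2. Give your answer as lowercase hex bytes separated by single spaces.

First, C1 ⊕ C2 = (M1 ⊕ K) ⊕ (M2 ⊕ K) = M1 ⊕ M2, so the key drops out. Then M2 = (M1 ⊕ M2) ⊕ M1 over the first 9 bytes.
byte 0: (a4 XOR 35) XOR 74 = 91 XOR 74 = e5
byte 1: (41 XOR 97) XOR 61 = d6 XOR 61 = b7
byte 2: (d9 XOR 33) XOR 72 = ea XOR 72 = 98
byte 3: (5a XOR 27) XOR 67 = 7d XOR 67 = 1a
byte 4: (cb XOR 6c) XOR 65 = a7 XOR 65 = c2
byte 5: (9d XOR 28) XOR 74 = b5 XOR 74 = c1
byte 6: (71 XOR d5) XOR 20 = a4 XOR 20 = 84
byte 7: (62 XOR 5e) XOR 74 = 3c XOR 74 = 48
byte 8: (9b XOR fc) XOR 68 = 67 XOR 68 = 0f

e5 b7 98 1a c2 c1 84 48 0f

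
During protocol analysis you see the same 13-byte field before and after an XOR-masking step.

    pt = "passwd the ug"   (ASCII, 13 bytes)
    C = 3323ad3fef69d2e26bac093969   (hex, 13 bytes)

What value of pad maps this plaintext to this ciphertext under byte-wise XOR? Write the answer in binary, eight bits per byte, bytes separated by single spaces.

01000011 01000010 11011110 01001100 10011000 00001101 11110010 10010110 00000011 11001001 00101001 01001100 00001110

Since C = pt ⊕ pad, XORing both sides with pt gives pad = pt ⊕ C.
byte 0: 01110000 ⊕ 00110011 = 01000011
byte 1: 01100001 ⊕ 00100011 = 01000010
byte 2: 01110011 ⊕ 10101101 = 11011110
byte 3: 01110011 ⊕ 00111111 = 01001100
byte 4: 01110111 ⊕ 11101111 = 10011000
byte 5: 01100100 ⊕ 01101001 = 00001101
byte 6: 00100000 ⊕ 11010010 = 11110010
byte 7: 01110100 ⊕ 11100010 = 10010110
byte 8: 01101000 ⊕ 01101011 = 00000011
byte 9: 01100101 ⊕ 10101100 = 11001001
byte 10: 00100000 ⊕ 00001001 = 00101001
byte 11: 01110101 ⊕ 00111001 = 01001100
byte 12: 01100111 ⊕ 01101001 = 00001110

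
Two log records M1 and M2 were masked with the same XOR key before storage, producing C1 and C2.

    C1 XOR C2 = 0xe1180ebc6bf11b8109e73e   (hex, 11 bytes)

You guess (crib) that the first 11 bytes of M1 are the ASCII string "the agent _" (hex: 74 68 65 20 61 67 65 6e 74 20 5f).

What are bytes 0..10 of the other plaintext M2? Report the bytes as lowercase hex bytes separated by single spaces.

95 70 6b 9c 0a 96 7e ef 7d c7 61

Since C1 ⊕ C2 = M1 ⊕ M2, XORing with the guessed M1 bytes yields the corresponding M2 bytes: M2 = (C1 ⊕ C2) ⊕ M1.
byte 0: 11100001 xor 01110100 = 10010101
byte 1: 00011000 xor 01101000 = 01110000
byte 2: 00001110 xor 01100101 = 01101011
byte 3: 10111100 xor 00100000 = 10011100
byte 4: 01101011 xor 01100001 = 00001010
byte 5: 11110001 xor 01100111 = 10010110
byte 6: 00011011 xor 01100101 = 01111110
byte 7: 10000001 xor 01101110 = 11101111
byte 8: 00001001 xor 01110100 = 01111101
byte 9: 11100111 xor 00100000 = 11000111
byte 10: 00111110 xor 01011111 = 01100001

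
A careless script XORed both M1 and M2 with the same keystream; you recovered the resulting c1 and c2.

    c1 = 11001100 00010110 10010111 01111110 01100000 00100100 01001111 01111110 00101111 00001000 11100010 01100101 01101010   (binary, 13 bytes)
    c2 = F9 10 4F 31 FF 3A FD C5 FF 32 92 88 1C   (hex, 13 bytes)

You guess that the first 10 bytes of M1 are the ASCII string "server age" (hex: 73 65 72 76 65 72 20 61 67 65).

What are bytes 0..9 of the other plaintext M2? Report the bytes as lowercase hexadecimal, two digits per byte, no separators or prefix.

First, c1 ⊕ c2 = (M1 ⊕ K) ⊕ (M2 ⊕ K) = M1 ⊕ M2, so the key drops out. Then M2 = (M1 ⊕ M2) ⊕ M1 over the first 10 bytes.
byte 0: (cc ⊕ f9) ⊕ 73 = 35 ⊕ 73 = 46
byte 1: (16 ⊕ 10) ⊕ 65 = 06 ⊕ 65 = 63
byte 2: (97 ⊕ 4f) ⊕ 72 = d8 ⊕ 72 = aa
byte 3: (7e ⊕ 31) ⊕ 76 = 4f ⊕ 76 = 39
byte 4: (60 ⊕ ff) ⊕ 65 = 9f ⊕ 65 = fa
byte 5: (24 ⊕ 3a) ⊕ 72 = 1e ⊕ 72 = 6c
byte 6: (4f ⊕ fd) ⊕ 20 = b2 ⊕ 20 = 92
byte 7: (7e ⊕ c5) ⊕ 61 = bb ⊕ 61 = da
byte 8: (2f ⊕ ff) ⊕ 67 = d0 ⊕ 67 = b7
byte 9: (08 ⊕ 32) ⊕ 65 = 3a ⊕ 65 = 5f

4663aa39fa6c92dab75f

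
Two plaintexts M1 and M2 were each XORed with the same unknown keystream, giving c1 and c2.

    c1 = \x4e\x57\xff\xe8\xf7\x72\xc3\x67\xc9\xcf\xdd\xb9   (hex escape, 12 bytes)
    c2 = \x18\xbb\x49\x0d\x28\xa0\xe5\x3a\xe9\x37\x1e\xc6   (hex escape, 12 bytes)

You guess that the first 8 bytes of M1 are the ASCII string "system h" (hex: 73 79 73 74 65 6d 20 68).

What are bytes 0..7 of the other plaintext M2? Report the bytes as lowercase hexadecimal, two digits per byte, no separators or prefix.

First, c1 ⊕ c2 = (M1 ⊕ K) ⊕ (M2 ⊕ K) = M1 ⊕ M2, so the key drops out. Then M2 = (M1 ⊕ M2) ⊕ M1 over the first 8 bytes.
byte 0: (4e XOR 18) XOR 73 = 56 XOR 73 = 25
byte 1: (57 XOR bb) XOR 79 = ec XOR 79 = 95
byte 2: (ff XOR 49) XOR 73 = b6 XOR 73 = c5
byte 3: (e8 XOR 0d) XOR 74 = e5 XOR 74 = 91
byte 4: (f7 XOR 28) XOR 65 = df XOR 65 = ba
byte 5: (72 XOR a0) XOR 6d = d2 XOR 6d = bf
byte 6: (c3 XOR e5) XOR 20 = 26 XOR 20 = 06
byte 7: (67 XOR 3a) XOR 68 = 5d XOR 68 = 35

2595c591babf0635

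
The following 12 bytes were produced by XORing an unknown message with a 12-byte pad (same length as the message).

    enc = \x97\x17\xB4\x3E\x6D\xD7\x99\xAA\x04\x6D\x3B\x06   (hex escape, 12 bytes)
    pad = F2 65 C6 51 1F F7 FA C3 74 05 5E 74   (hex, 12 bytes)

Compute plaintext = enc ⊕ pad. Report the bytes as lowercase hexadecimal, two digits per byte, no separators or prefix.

byte 0: 97 ^ f2 = 65
byte 1: 17 ^ 65 = 72
byte 2: b4 ^ c6 = 72
byte 3: 3e ^ 51 = 6f
byte 4: 6d ^ 1f = 72
byte 5: d7 ^ f7 = 20
byte 6: 99 ^ fa = 63
byte 7: aa ^ c3 = 69
byte 8: 04 ^ 74 = 70
byte 9: 6d ^ 05 = 68
byte 10: 3b ^ 5e = 65
byte 11: 06 ^ 74 = 72

6572726f7220636970686572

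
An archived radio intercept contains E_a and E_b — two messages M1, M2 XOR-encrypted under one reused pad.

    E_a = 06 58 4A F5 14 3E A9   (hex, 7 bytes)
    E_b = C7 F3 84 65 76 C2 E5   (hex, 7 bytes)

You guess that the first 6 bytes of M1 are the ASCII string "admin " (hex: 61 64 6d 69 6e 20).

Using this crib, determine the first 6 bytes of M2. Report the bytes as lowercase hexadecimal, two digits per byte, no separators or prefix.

a0cfa3f90cdc

First, E_a ⊕ E_b = (M1 ⊕ K) ⊕ (M2 ⊕ K) = M1 ⊕ M2, so the key drops out. Then M2 = (M1 ⊕ M2) ⊕ M1 over the first 6 bytes.
byte 0: (06 ⊕ c7) ⊕ 61 = c1 ⊕ 61 = a0
byte 1: (58 ⊕ f3) ⊕ 64 = ab ⊕ 64 = cf
byte 2: (4a ⊕ 84) ⊕ 6d = ce ⊕ 6d = a3
byte 3: (f5 ⊕ 65) ⊕ 69 = 90 ⊕ 69 = f9
byte 4: (14 ⊕ 76) ⊕ 6e = 62 ⊕ 6e = 0c
byte 5: (3e ⊕ c2) ⊕ 20 = fc ⊕ 20 = dc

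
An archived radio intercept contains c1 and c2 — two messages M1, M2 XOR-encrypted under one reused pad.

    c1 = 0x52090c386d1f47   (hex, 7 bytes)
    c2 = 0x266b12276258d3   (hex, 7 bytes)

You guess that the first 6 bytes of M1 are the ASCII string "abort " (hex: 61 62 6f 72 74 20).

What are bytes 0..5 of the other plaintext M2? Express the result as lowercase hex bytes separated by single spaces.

15 00 71 6d 7b 67

First, c1 ⊕ c2 = (M1 ⊕ K) ⊕ (M2 ⊕ K) = M1 ⊕ M2, so the key drops out. Then M2 = (M1 ⊕ M2) ⊕ M1 over the first 6 bytes.
byte 0: (52 ^ 26) ^ 61 = 74 ^ 61 = 15
byte 1: (09 ^ 6b) ^ 62 = 62 ^ 62 = 00
byte 2: (0c ^ 12) ^ 6f = 1e ^ 6f = 71
byte 3: (38 ^ 27) ^ 72 = 1f ^ 72 = 6d
byte 4: (6d ^ 62) ^ 74 = 0f ^ 74 = 7b
byte 5: (1f ^ 58) ^ 20 = 47 ^ 20 = 67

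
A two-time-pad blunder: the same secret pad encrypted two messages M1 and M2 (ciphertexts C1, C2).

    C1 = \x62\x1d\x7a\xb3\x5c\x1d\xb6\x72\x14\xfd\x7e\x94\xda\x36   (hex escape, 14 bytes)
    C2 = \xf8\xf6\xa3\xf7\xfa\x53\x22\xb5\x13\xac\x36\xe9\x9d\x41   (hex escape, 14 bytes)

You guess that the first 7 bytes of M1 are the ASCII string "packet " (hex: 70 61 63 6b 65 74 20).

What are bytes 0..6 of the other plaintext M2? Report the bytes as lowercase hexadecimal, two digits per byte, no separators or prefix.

First, C1 ⊕ C2 = (M1 ⊕ K) ⊕ (M2 ⊕ K) = M1 ⊕ M2, so the key drops out. Then M2 = (M1 ⊕ M2) ⊕ M1 over the first 7 bytes.
byte 0: (62 ⊕ f8) ⊕ 70 = 9a ⊕ 70 = ea
byte 1: (1d ⊕ f6) ⊕ 61 = eb ⊕ 61 = 8a
byte 2: (7a ⊕ a3) ⊕ 63 = d9 ⊕ 63 = ba
byte 3: (b3 ⊕ f7) ⊕ 6b = 44 ⊕ 6b = 2f
byte 4: (5c ⊕ fa) ⊕ 65 = a6 ⊕ 65 = c3
byte 5: (1d ⊕ 53) ⊕ 74 = 4e ⊕ 74 = 3a
byte 6: (b6 ⊕ 22) ⊕ 20 = 94 ⊕ 20 = b4

ea8aba2fc33ab4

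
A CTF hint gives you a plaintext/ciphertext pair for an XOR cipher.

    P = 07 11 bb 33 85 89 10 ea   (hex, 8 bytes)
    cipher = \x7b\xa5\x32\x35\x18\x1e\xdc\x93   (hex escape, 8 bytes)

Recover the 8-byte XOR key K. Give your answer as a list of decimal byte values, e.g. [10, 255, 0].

Since cipher = P ⊕ K, XORing both sides with P gives K = P ⊕ cipher.
07 ^ 7b = 7c
11 ^ a5 = b4
bb ^ 32 = 89
33 ^ 35 = 06
85 ^ 18 = 9d
89 ^ 1e = 97
10 ^ dc = cc
ea ^ 93 = 79

[124, 180, 137, 6, 157, 151, 204, 121]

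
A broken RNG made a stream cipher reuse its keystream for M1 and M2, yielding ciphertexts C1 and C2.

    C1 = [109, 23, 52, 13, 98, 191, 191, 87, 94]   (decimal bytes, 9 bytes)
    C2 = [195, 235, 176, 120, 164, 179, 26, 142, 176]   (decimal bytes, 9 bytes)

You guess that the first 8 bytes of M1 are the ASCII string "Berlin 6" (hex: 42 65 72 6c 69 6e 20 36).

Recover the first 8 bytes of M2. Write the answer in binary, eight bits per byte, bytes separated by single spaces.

11101100 10011001 11110110 00011001 10101111 01100010 10000101 11101111

First, C1 ⊕ C2 = (M1 ⊕ K) ⊕ (M2 ⊕ K) = M1 ⊕ M2, so the key drops out. Then M2 = (M1 ⊕ M2) ⊕ M1 over the first 8 bytes.
byte 0: (6d XOR c3) XOR 42 = ae XOR 42 = ec
byte 1: (17 XOR eb) XOR 65 = fc XOR 65 = 99
byte 2: (34 XOR b0) XOR 72 = 84 XOR 72 = f6
byte 3: (0d XOR 78) XOR 6c = 75 XOR 6c = 19
byte 4: (62 XOR a4) XOR 69 = c6 XOR 69 = af
byte 5: (bf XOR b3) XOR 6e = 0c XOR 6e = 62
byte 6: (bf XOR 1a) XOR 20 = a5 XOR 20 = 85
byte 7: (57 XOR 8e) XOR 36 = d9 XOR 36 = ef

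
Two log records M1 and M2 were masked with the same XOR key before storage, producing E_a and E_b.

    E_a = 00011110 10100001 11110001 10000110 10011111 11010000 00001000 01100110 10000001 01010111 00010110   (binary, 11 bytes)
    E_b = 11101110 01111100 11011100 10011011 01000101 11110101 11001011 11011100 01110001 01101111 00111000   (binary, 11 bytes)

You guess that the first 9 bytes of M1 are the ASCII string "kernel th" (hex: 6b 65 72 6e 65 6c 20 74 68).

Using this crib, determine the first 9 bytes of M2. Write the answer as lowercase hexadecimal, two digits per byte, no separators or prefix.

9bb85f73bf49e3ce98

First, E_a ⊕ E_b = (M1 ⊕ K) ⊕ (M2 ⊕ K) = M1 ⊕ M2, so the key drops out. Then M2 = (M1 ⊕ M2) ⊕ M1 over the first 9 bytes.
byte 0: (1e XOR ee) XOR 6b = f0 XOR 6b = 9b
byte 1: (a1 XOR 7c) XOR 65 = dd XOR 65 = b8
byte 2: (f1 XOR dc) XOR 72 = 2d XOR 72 = 5f
byte 3: (86 XOR 9b) XOR 6e = 1d XOR 6e = 73
byte 4: (9f XOR 45) XOR 65 = da XOR 65 = bf
byte 5: (d0 XOR f5) XOR 6c = 25 XOR 6c = 49
byte 6: (08 XOR cb) XOR 20 = c3 XOR 20 = e3
byte 7: (66 XOR dc) XOR 74 = ba XOR 74 = ce
byte 8: (81 XOR 71) XOR 68 = f0 XOR 68 = 98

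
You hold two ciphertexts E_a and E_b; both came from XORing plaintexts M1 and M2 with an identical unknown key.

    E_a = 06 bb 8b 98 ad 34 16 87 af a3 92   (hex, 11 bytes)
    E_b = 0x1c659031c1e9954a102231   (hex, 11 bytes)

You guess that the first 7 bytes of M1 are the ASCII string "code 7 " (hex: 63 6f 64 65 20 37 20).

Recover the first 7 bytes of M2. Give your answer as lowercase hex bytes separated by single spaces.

79 b1 7f cc 4c ea a3

First, E_a ⊕ E_b = (M1 ⊕ K) ⊕ (M2 ⊕ K) = M1 ⊕ M2, so the key drops out. Then M2 = (M1 ⊕ M2) ⊕ M1 over the first 7 bytes.
byte 0: (06 XOR 1c) XOR 63 = 1a XOR 63 = 79
byte 1: (bb XOR 65) XOR 6f = de XOR 6f = b1
byte 2: (8b XOR 90) XOR 64 = 1b XOR 64 = 7f
byte 3: (98 XOR 31) XOR 65 = a9 XOR 65 = cc
byte 4: (ad XOR c1) XOR 20 = 6c XOR 20 = 4c
byte 5: (34 XOR e9) XOR 37 = dd XOR 37 = ea
byte 6: (16 XOR 95) XOR 20 = 83 XOR 20 = a3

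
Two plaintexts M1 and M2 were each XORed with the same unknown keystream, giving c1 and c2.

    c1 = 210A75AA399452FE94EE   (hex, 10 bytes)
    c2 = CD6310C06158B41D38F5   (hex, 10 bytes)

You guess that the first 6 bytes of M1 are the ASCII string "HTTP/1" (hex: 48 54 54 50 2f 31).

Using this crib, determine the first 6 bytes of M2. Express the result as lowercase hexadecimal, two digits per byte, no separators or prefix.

a43d313a77fd

First, c1 ⊕ c2 = (M1 ⊕ K) ⊕ (M2 ⊕ K) = M1 ⊕ M2, so the key drops out. Then M2 = (M1 ⊕ M2) ⊕ M1 over the first 6 bytes.
byte 0: (21 XOR cd) XOR 48 = ec XOR 48 = a4
byte 1: (0a XOR 63) XOR 54 = 69 XOR 54 = 3d
byte 2: (75 XOR 10) XOR 54 = 65 XOR 54 = 31
byte 3: (aa XOR c0) XOR 50 = 6a XOR 50 = 3a
byte 4: (39 XOR 61) XOR 2f = 58 XOR 2f = 77
byte 5: (94 XOR 58) XOR 31 = cc XOR 31 = fd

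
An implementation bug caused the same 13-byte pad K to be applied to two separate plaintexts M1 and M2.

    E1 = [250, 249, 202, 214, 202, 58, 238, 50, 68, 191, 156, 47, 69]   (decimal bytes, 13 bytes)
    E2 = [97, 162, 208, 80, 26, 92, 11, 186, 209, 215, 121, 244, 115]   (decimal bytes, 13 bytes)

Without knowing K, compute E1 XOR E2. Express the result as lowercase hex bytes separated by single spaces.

9b 5b 1a 86 d0 66 e5 88 95 68 e5 db 36

E1 ⊕ E2 = (M1 ⊕ K) ⊕ (M2 ⊕ K) = M1 ⊕ M2 — the shared key cancels under XOR.
fa XOR 61 = 9b
f9 XOR a2 = 5b
ca XOR d0 = 1a
d6 XOR 50 = 86
ca XOR 1a = d0
3a XOR 5c = 66
ee XOR 0b = e5
32 XOR ba = 88
44 XOR d1 = 95
bf XOR d7 = 68
9c XOR 79 = e5
2f XOR f4 = db
45 XOR 73 = 36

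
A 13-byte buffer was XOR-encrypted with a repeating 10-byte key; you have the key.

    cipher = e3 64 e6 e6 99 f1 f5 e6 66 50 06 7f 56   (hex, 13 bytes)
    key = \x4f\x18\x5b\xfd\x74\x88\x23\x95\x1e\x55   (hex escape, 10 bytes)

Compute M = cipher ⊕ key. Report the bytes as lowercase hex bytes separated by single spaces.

The 10-byte key repeats, so the effective keystream is 4f 18 5b fd 74 88 23 95 1e 55 4f 18 5b.
byte 0: e3 xor 4f = ac
byte 1: 64 xor 18 = 7c
byte 2: e6 xor 5b = bd
byte 3: e6 xor fd = 1b
byte 4: 99 xor 74 = ed
byte 5: f1 xor 88 = 79
byte 6: f5 xor 23 = d6
byte 7: e6 xor 95 = 73
byte 8: 66 xor 1e = 78
byte 9: 50 xor 55 = 05
byte 10: 06 xor 4f = 49
byte 11: 7f xor 18 = 67
byte 12: 56 xor 5b = 0d

ac 7c bd 1b ed 79 d6 73 78 05 49 67 0d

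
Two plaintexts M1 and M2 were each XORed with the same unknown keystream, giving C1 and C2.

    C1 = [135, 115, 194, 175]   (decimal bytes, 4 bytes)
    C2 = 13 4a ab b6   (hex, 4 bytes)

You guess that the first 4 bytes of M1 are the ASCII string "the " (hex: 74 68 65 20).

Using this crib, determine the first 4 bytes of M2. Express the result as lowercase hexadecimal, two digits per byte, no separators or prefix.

e0510c39

First, C1 ⊕ C2 = (M1 ⊕ K) ⊕ (M2 ⊕ K) = M1 ⊕ M2, so the key drops out. Then M2 = (M1 ⊕ M2) ⊕ M1 over the first 4 bytes.
byte 0: (87 xor 13) xor 74 = 94 xor 74 = e0
byte 1: (73 xor 4a) xor 68 = 39 xor 68 = 51
byte 2: (c2 xor ab) xor 65 = 69 xor 65 = 0c
byte 3: (af xor b6) xor 20 = 19 xor 20 = 39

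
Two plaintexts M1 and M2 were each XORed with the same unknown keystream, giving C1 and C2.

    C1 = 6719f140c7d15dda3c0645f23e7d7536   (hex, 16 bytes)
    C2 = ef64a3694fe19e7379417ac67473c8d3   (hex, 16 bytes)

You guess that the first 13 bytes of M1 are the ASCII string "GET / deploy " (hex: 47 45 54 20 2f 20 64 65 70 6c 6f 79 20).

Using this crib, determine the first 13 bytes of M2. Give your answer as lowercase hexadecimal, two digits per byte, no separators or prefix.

First, C1 ⊕ C2 = (M1 ⊕ K) ⊕ (M2 ⊕ K) = M1 ⊕ M2, so the key drops out. Then M2 = (M1 ⊕ M2) ⊕ M1 over the first 13 bytes.
byte 0: (67 ⊕ ef) ⊕ 47 = 88 ⊕ 47 = cf
byte 1: (19 ⊕ 64) ⊕ 45 = 7d ⊕ 45 = 38
byte 2: (f1 ⊕ a3) ⊕ 54 = 52 ⊕ 54 = 06
byte 3: (40 ⊕ 69) ⊕ 20 = 29 ⊕ 20 = 09
byte 4: (c7 ⊕ 4f) ⊕ 2f = 88 ⊕ 2f = a7
byte 5: (d1 ⊕ e1) ⊕ 20 = 30 ⊕ 20 = 10
byte 6: (5d ⊕ 9e) ⊕ 64 = c3 ⊕ 64 = a7
byte 7: (da ⊕ 73) ⊕ 65 = a9 ⊕ 65 = cc
byte 8: (3c ⊕ 79) ⊕ 70 = 45 ⊕ 70 = 35
byte 9: (06 ⊕ 41) ⊕ 6c = 47 ⊕ 6c = 2b
byte 10: (45 ⊕ 7a) ⊕ 6f = 3f ⊕ 6f = 50
byte 11: (f2 ⊕ c6) ⊕ 79 = 34 ⊕ 79 = 4d
byte 12: (3e ⊕ 74) ⊕ 20 = 4a ⊕ 20 = 6a

cf380609a710a7cc352b504d6a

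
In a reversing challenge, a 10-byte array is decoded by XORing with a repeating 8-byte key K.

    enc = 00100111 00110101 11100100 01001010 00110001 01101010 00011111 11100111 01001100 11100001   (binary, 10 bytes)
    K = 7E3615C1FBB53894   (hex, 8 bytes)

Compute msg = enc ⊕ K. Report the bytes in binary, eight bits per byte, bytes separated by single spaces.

01011001 00000011 11110001 10001011 11001010 11011111 00100111 01110011 00110010 11010111

The 8-byte key repeats, so the effective keystream is 7e 36 15 c1 fb b5 38 94 7e 36.
byte 0: 27 xor 7e = 59
byte 1: 35 xor 36 = 03
byte 2: e4 xor 15 = f1
byte 3: 4a xor c1 = 8b
byte 4: 31 xor fb = ca
byte 5: 6a xor b5 = df
byte 6: 1f xor 38 = 27
byte 7: e7 xor 94 = 73
byte 8: 4c xor 7e = 32
byte 9: e1 xor 36 = d7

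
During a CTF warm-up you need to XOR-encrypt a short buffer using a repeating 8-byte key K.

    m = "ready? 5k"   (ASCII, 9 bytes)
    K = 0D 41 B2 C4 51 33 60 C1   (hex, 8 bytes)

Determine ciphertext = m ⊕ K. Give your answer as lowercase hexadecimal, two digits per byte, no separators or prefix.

7f24d3a0280c40f466

The 8-byte key repeats, so the effective keystream is 0d 41 b2 c4 51 33 60 c1 0d.
byte 0: 72 ⊕ 0d = 7f
byte 1: 65 ⊕ 41 = 24
byte 2: 61 ⊕ b2 = d3
byte 3: 64 ⊕ c4 = a0
byte 4: 79 ⊕ 51 = 28
byte 5: 3f ⊕ 33 = 0c
byte 6: 20 ⊕ 60 = 40
byte 7: 35 ⊕ c1 = f4
byte 8: 6b ⊕ 0d = 66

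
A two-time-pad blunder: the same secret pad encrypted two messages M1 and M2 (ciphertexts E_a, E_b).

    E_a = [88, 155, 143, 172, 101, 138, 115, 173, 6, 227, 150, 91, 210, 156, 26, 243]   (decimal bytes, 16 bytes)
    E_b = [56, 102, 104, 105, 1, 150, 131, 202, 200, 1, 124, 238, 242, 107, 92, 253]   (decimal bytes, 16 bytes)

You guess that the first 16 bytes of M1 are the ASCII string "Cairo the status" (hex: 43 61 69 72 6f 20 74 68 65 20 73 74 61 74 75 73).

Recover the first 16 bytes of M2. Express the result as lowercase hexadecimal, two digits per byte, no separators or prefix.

First, E_a ⊕ E_b = (M1 ⊕ K) ⊕ (M2 ⊕ K) = M1 ⊕ M2, so the key drops out. Then M2 = (M1 ⊕ M2) ⊕ M1 over the first 16 bytes.
byte 0: (58 ^ 38) ^ 43 = 60 ^ 43 = 23
byte 1: (9b ^ 66) ^ 61 = fd ^ 61 = 9c
byte 2: (8f ^ 68) ^ 69 = e7 ^ 69 = 8e
byte 3: (ac ^ 69) ^ 72 = c5 ^ 72 = b7
byte 4: (65 ^ 01) ^ 6f = 64 ^ 6f = 0b
byte 5: (8a ^ 96) ^ 20 = 1c ^ 20 = 3c
byte 6: (73 ^ 83) ^ 74 = f0 ^ 74 = 84
byte 7: (ad ^ ca) ^ 68 = 67 ^ 68 = 0f
byte 8: (06 ^ c8) ^ 65 = ce ^ 65 = ab
byte 9: (e3 ^ 01) ^ 20 = e2 ^ 20 = c2
byte 10: (96 ^ 7c) ^ 73 = ea ^ 73 = 99
byte 11: (5b ^ ee) ^ 74 = b5 ^ 74 = c1
byte 12: (d2 ^ f2) ^ 61 = 20 ^ 61 = 41
byte 13: (9c ^ 6b) ^ 74 = f7 ^ 74 = 83
byte 14: (1a ^ 5c) ^ 75 = 46 ^ 75 = 33
byte 15: (f3 ^ fd) ^ 73 = 0e ^ 73 = 7d

239c8eb70b3c840fabc299c14183337d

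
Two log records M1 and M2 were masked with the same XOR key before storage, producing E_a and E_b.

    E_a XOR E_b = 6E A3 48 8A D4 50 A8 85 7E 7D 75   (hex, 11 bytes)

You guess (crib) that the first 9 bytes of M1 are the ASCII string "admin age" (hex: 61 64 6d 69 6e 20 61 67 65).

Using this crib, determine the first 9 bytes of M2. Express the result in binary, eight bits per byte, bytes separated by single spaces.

00001111 11000111 00100101 11100011 10111010 01110000 11001001 11100010 00011011

Since E_a ⊕ E_b = M1 ⊕ M2, XORing with the guessed M1 bytes yields the corresponding M2 bytes: M2 = (E_a ⊕ E_b) ⊕ M1.
6e ⊕ 61 = 0f
a3 ⊕ 64 = c7
48 ⊕ 6d = 25
8a ⊕ 69 = e3
d4 ⊕ 6e = ba
50 ⊕ 20 = 70
a8 ⊕ 61 = c9
85 ⊕ 67 = e2
7e ⊕ 65 = 1b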